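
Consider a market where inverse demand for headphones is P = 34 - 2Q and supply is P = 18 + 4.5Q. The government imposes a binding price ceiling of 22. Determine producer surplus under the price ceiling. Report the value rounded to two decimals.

Free-market equilibrium: 34 - 2Q = 18 + 4.5Q gives Q* = 2.4615, P* = 29.0769.
At the ceiling price 22, quantity supplied is (22 - 18)/4.5 = 0.8889; supply is the short side, so Q = 0.8889 trades at P = 22.
PS is the triangle above supply below 22: (1/2)(0.8889)(22 - 18) = 1.7778.

1.78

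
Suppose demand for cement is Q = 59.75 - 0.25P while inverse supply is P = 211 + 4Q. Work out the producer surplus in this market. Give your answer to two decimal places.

Rewriting demand in inverse form: P = 239 - 4Q.
Set 239 - 4Q = 211 + 4Q, which gives 28 = 8Q, so Q* = 3.5 and P* = 239 - 4(3.5) = 225.
The supply curve's price intercept is 211, so PS = (1/2)(Q*)(P* - 211) = (1/2)(3.5)(14) = 24.5.

24.50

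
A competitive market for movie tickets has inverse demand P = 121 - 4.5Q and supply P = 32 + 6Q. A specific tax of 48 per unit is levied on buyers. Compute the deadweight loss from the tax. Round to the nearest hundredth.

109.71

Without the tax, 121 - 4.5Q = 32 + 6Q so Q* = 8.4762 and P* = 82.8571.
A tax on buyers shifts demand down by 48: (121 - 48) - 4.5Q = 32 + 6Q, so Q_t = 3.9048. Buyers pay P_b = 103.4286; sellers receive P_s = P_b - 48 = 55.4286.
Deadweight loss is the triangle between the curves from Q_t to Q*: (1/2)(8.4762 - 3.9048)(48) = 109.7143.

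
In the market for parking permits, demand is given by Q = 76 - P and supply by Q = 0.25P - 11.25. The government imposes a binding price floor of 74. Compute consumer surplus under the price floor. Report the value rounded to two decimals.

Rewriting demand in inverse form: P = 76 - Q.
Rewriting supply in inverse form: P = 45 + 4Q.
Without the control, 76 - Q = 45 + 4Q so Q* = 6.2 and P* = 69.8.
At P = 74, buyers demand (76 - 74)/1 = 2 while sellers would supply more, so the quantity traded is 2 at price 74.
CS is the triangle under demand above 74: (1/2)(2)(76 - 74) = 2.

2.00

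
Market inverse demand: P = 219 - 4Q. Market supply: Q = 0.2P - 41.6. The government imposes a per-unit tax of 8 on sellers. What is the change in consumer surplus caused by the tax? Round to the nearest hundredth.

-2.77

Rewriting supply in inverse form: P = 208 + 5Q.
Without the tax, 219 - 4Q = 208 + 5Q so Q* = 1.2222 and P* = 214.1111.
A tax on sellers shifts supply up by 8: 219 - 4Q = 208 + 5Q + 8, so Q_t = 0.3333. Buyers pay P_b = 217.6667; sellers receive P_s = P_b - 8 = 209.6667.
CS falls from (1/2)(1.2222)(4.8889) = 2.9877 to (1/2)(0.3333)(1.3333) = 0.2222, a change of -2.7654.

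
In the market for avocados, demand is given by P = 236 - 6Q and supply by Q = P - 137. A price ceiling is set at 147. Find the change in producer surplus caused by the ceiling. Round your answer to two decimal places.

Rewriting supply in inverse form: P = 137 + Q.
Free-market equilibrium: 236 - 6Q = 137 + Q gives Q* = 14.1429, P* = 151.1429.
At P = 147, sellers supply (147 - 137)/1 = 10 while buyers want more, so the quantity traded is 10 at price 147.
PS goes from (1/2)(14.1429)(14.1429) = 100.0102 to 50 (computed as (147 - 137)(10) - (1/2)(1)(10)^2), a change of -50.0102.

-50.01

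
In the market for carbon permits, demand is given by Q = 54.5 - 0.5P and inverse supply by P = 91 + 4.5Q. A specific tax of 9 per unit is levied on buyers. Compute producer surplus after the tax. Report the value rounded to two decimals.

Rewriting demand in inverse form: P = 109 - 2Q.
Pre-tax equilibrium: 109 - 2Q = 91 + 4.5Q gives Q* = 2.7692, P* = 103.4615.
A tax on buyers shifts demand down by 9: (109 - 9) - 2Q = 91 + 4.5Q, so Q_t = 1.3846. Buyers pay P_b = 106.2308; sellers receive P_s = P_b - 9 = 97.2308.
PS = (1/2)(Q_t)(P_s - 91) = (1/2)(1.3846)(6.2308) = 4.3136.

4.31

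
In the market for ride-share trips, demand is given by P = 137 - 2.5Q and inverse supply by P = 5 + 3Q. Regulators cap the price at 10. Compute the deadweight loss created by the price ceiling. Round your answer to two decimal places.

Free-market equilibrium: 137 - 2.5Q = 5 + 3Q gives Q* = 24, P* = 77.
At the ceiling price 10, quantity supplied is (10 - 5)/3 = 1.6667; supply is the short side, so Q = 1.6667 trades at P = 10.
At Q = 1.6667 the demand price is 132.8333 and the supply price is 10. Deadweight loss is the triangle between the curves from 1.6667 to 24: (1/2)(132.8333 - 10)(24 - 1.6667) = 1371.6389.

1371.64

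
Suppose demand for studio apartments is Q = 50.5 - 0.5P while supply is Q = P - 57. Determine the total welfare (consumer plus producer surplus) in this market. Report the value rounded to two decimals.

322.67

Rewriting demand in inverse form: P = 101 - 2Q.
Rewriting supply in inverse form: P = 57 + Q.
Set 101 - 2Q = 57 + Q, which gives 44 = 3Q, so Q* = 14.6667 and P* = 101 - 2(14.6667) = 71.6667.
Total surplus is the full triangle between the curves from 0 to Q*: (1/2)(14.6667)(101 - 57) = 322.6667.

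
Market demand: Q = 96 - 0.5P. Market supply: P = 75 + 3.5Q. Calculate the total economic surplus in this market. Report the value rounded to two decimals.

1244.45

Rewriting demand in inverse form: P = 192 - 2Q.
Setting demand equal to supply, 117 = 5.5Q, so Q* = 21.2727 and P* = 149.4545.
CS = (1/2)(21.2727)(42.5455) = 452.5289 and PS = (1/2)(21.2727)(74.4545) = 791.9256, so total surplus = 1244.4545.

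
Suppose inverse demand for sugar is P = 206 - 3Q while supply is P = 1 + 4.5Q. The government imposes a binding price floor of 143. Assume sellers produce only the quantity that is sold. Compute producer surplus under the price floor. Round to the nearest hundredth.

Without the control, 206 - 3Q = 1 + 4.5Q so Q* = 27.3333 and P* = 124.
At P = 143, buyers demand (206 - 143)/3 = 21 while sellers would supply more, so the quantity traded is 21 at price 143.
The supply price at Q = 21 is 95.5. PS is the trapezoid between 143 and supply over [0, 21]: (1/2)[(143 - 1) + (143 - 95.5)](21) = 1989.75.

1989.75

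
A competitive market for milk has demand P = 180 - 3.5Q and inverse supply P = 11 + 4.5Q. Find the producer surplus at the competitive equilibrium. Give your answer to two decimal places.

Setting demand equal to supply, 169 = 8Q, so Q* = 21.125 and P* = 106.0625.
PS is the area between P* and the supply curve from 0 to Q*: (1/2)(21.125)(95.0625) = 1004.0977.

1004.10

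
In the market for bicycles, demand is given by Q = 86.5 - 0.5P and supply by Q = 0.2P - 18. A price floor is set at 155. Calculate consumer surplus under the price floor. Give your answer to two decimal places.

81.00

Rewriting demand in inverse form: P = 173 - 2Q.
Rewriting supply in inverse form: P = 90 + 5Q.
Without the control, 173 - 2Q = 90 + 5Q so Q* = 11.8571 and P* = 149.2857.
At P = 155, buyers demand (173 - 155)/2 = 9 while sellers would supply more, so the quantity traded is 9 at price 155.
CS is the triangle under demand above 155: (1/2)(9)(173 - 155) = 81.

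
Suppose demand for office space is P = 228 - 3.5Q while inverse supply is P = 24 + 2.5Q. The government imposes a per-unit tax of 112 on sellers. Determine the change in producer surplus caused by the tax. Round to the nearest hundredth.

-1151.11

Pre-tax equilibrium: 228 - 3.5Q = 24 + 2.5Q gives Q* = 34, P* = 109.
With the tax, sellers need 112 more per unit: 228 - 3.5Q = 24 + 2.5Q + 112, so Q_t = 15.3333. Buyers pay P_b = 174.3333; sellers receive P_s = P_b - 112 = 62.3333.
PS falls from (1/2)(34)(85) = 1445 to (1/2)(15.3333)(38.3333) = 293.8889, a change of -1151.1111.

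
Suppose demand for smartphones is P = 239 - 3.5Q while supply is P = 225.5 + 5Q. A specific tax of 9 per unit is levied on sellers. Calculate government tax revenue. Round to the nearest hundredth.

Pre-tax equilibrium: 239 - 3.5Q = 225.5 + 5Q gives Q* = 1.5882, P* = 233.4412.
A tax on sellers shifts supply up by 9: 239 - 3.5Q = 225.5 + 5Q + 9, so Q_t = 0.5294. Buyers pay P_b = 237.1471; sellers receive P_s = P_b - 9 = 228.1471.
Revenue is the tax times quantity traded: 9 x 0.5294 = 4.7647.

4.76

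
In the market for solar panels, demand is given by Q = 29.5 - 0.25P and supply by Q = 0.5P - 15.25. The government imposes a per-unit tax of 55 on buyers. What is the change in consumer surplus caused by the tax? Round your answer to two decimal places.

-366.67

Rewriting demand in inverse form: P = 118 - 4Q.
Rewriting supply in inverse form: P = 30.5 + 2Q.
Pre-tax equilibrium: 118 - 4Q = 30.5 + 2Q gives Q* = 14.5833, P* = 59.6667.
A tax on buyers shifts demand down by 55: (118 - 55) - 4Q = 30.5 + 2Q, so Q_t = 5.4167. Buyers pay P_b = 96.3333; sellers receive P_s = P_b - 55 = 41.3333.
CS falls from (1/2)(14.5833)(58.3333) = 425.3472 to (1/2)(5.4167)(21.6667) = 58.6806, a change of -366.6667.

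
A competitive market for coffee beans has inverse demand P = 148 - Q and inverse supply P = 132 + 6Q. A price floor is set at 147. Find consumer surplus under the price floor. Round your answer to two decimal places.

0.50

Free-market equilibrium: 148 - Q = 132 + 6Q gives Q* = 2.2857, P* = 145.7143.
At the floor price 147, quantity demanded is (148 - 147)/1 = 1; demand is the short side, so Q = 1 trades at P = 147.
CS is the triangle under demand above 147: (1/2)(1)(148 - 147) = 0.5.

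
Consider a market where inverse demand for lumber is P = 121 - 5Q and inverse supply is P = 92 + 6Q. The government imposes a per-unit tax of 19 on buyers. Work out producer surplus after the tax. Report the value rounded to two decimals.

Pre-tax equilibrium: 121 - 5Q = 92 + 6Q gives Q* = 2.6364, P* = 107.8182.
A tax on buyers shifts demand down by 19: (121 - 19) - 5Q = 92 + 6Q, so Q_t = 0.9091. Buyers pay P_b = 116.4545; sellers receive P_s = P_b - 19 = 97.4545.
Producer surplus is the triangle above supply below P_s: (1/2)(0.9091)(97.4545 - 92) = 2.4793.

2.48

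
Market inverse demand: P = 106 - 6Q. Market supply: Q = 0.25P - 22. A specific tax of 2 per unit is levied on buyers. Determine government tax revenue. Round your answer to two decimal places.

3.20

Rewriting supply in inverse form: P = 88 + 4Q.
Without the tax, 106 - 6Q = 88 + 4Q so Q* = 1.8 and P* = 95.2.
A tax on buyers shifts demand down by 2: (106 - 2) - 6Q = 88 + 4Q, so Q_t = 1.6. Buyers pay P_b = 96.4; sellers receive P_s = P_b - 2 = 94.4.
Tax revenue = t x Q_t = 2 x 1.6 = 3.2.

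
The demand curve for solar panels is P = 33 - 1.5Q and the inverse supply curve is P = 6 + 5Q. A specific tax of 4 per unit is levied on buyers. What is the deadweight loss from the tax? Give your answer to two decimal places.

1.23

Without the tax, 33 - 1.5Q = 6 + 5Q so Q* = 4.1538 and P* = 26.7692.
A tax on buyers shifts demand down by 4: (33 - 4) - 1.5Q = 6 + 5Q, so Q_t = 3.5385. Buyers pay P_b = 27.6923; sellers receive P_s = P_b - 4 = 23.6923.
Deadweight loss is the triangle between the curves from Q_t to Q*: (1/2)(4.1538 - 3.5385)(4) = 1.2308.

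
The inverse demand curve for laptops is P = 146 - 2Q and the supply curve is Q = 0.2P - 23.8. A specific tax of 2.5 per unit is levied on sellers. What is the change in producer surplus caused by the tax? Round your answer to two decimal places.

-6.57

Rewriting supply in inverse form: P = 119 + 5Q.
Pre-tax equilibrium: 146 - 2Q = 119 + 5Q gives Q* = 3.8571, P* = 138.2857.
A tax on sellers shifts supply up by 2.5: 146 - 2Q = 119 + 5Q + 2.5, so Q_t = 3.5. Buyers pay P_b = 139; sellers receive P_s = P_b - 2.5 = 136.5.
Producers lose the trapezoid between P_s and P* out to Q_t plus the triangle from Q_t to Q*: change in PS = 30.625 - 37.1939 = -6.5689.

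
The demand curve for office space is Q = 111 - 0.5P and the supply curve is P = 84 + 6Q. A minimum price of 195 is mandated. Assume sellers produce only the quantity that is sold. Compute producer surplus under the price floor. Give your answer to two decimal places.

Rewriting demand in inverse form: P = 222 - 2Q.
Free-market equilibrium: 222 - 2Q = 84 + 6Q gives Q* = 17.25, P* = 187.5.
At the floor price 195, quantity demanded is (222 - 195)/2 = 13.5; demand is the short side, so Q = 13.5 trades at P = 195.
The supply price at Q = 13.5 is 165. PS is the trapezoid between 195 and supply over [0, 13.5]: (1/2)[(195 - 84) + (195 - 165)](13.5) = 951.75.

951.75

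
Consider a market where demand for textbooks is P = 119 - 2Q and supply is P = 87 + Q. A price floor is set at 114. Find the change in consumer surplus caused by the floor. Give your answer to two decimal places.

-107.53

Without the control, 119 - 2Q = 87 + Q so Q* = 10.6667 and P* = 97.6667.
At P = 114, buyers demand (119 - 114)/2 = 2.5 while sellers would supply more, so the quantity traded is 2.5 at price 114.
CS goes from (1/2)(10.6667)(21.3333) = 113.7778 to 6.25 (computed as (119 - 114)(2.5) - (1/2)(2)(2.5)^2), a change of -107.5278.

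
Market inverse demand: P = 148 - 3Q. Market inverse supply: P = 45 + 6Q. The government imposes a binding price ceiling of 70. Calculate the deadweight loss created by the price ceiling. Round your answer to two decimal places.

Free-market equilibrium: 148 - 3Q = 45 + 6Q gives Q* = 11.4444, P* = 113.6667.
At P = 70, sellers supply (70 - 45)/6 = 4.1667 while buyers want more, so the quantity traded is 4.1667 at price 70.
At Q = 4.1667 the demand price is 135.5 and the supply price is 70. Deadweight loss is the triangle between the curves from 4.1667 to 11.4444: (1/2)(135.5 - 70)(11.4444 - 4.1667) = 238.3472.

238.35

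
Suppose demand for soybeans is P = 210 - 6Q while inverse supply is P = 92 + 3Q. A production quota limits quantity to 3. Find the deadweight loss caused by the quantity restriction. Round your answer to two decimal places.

460.06

Without the quota, 210 - 6Q = 92 + 3Q gives Q* = 13.1111.
At Q = 3 the demand price is 210 - 6(3) = 192 and the supply price is 92 + 3(3) = 101.
DWL = (1/2)(gap between curves at 3) x (Q* - 3) = (1/2)(91)(10.1111) = 460.0556.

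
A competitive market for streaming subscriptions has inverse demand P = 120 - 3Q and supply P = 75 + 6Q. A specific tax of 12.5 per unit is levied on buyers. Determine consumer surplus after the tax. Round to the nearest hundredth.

Pre-tax equilibrium: 120 - 3Q = 75 + 6Q gives Q* = 5, P* = 105.
With the tax, buyers' net willingness to pay falls by 12.5: (120 - 12.5) - 3Q = 75 + 6Q, so Q_t = 3.6111. Buyers pay P_b = 109.1667; sellers receive P_s = P_b - 12.5 = 96.6667.
CS = (1/2)(Q_t)(120 - P_b) = (1/2)(3.6111)(10.8333) = 19.5602.

19.56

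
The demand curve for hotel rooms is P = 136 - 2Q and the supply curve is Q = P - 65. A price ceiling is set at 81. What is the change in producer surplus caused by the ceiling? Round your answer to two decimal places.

-152.06

Rewriting supply in inverse form: P = 65 + Q.
Without the control, 136 - 2Q = 65 + Q so Q* = 23.6667 and P* = 88.6667.
At P = 81, sellers supply (81 - 65)/1 = 16 while buyers want more, so the quantity traded is 16 at price 81.
PS goes from (1/2)(23.6667)(23.6667) = 280.0556 to 128 (computed as (81 - 65)(16) - (1/2)(1)(16)^2), a change of -152.0556.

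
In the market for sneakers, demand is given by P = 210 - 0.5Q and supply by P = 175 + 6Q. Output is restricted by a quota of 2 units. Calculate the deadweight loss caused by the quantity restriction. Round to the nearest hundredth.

37.23

Unrestricted equilibrium: Q* = (210 - 175)/(0.5 + 6) = 5.3846.
At Q = 2 the demand price is 210 - 0.5(2) = 209 and the supply price is 175 + 6(2) = 187.
Deadweight loss is the triangle between the curves from 2 to 5.3846: (1/2)(209 - 187)(5.3846 - 2) = 37.2308.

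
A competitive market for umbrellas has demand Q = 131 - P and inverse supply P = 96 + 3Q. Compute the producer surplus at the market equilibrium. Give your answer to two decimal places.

Rewriting demand in inverse form: P = 131 - Q.
Set 131 - Q = 96 + 3Q, which gives 35 = 4Q, so Q* = 8.75 and P* = 131 - (8.75) = 122.25.
PS is the area between P* and the supply curve from 0 to Q*: (1/2)(8.75)(26.25) = 114.8438.

114.84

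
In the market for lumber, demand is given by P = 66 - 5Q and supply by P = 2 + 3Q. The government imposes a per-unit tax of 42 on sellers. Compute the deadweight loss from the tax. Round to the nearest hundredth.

Pre-tax equilibrium: 66 - 5Q = 2 + 3Q gives Q* = 8, P* = 26.
With the tax, sellers need 42 more per unit: 66 - 5Q = 2 + 3Q + 42, so Q_t = 2.75. Buyers pay P_b = 52.25; sellers receive P_s = P_b - 42 = 10.25.
The welfare triangle lost has base Q* - Q_t = 5.25 and height t = 42, so DWL = (1/2)(5.25)(42) = 110.25.

110.25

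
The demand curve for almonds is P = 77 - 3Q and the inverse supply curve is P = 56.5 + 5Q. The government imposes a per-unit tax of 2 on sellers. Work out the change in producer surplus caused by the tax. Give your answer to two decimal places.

Without the tax, 77 - 3Q = 56.5 + 5Q so Q* = 2.5625 and P* = 69.3125.
A tax on sellers shifts supply up by 2: 77 - 3Q = 56.5 + 5Q + 2, so Q_t = 2.3125. Buyers pay P_b = 70.0625; sellers receive P_s = P_b - 2 = 68.0625.
PS falls from (1/2)(2.5625)(12.8125) = 16.416 to (1/2)(2.3125)(11.5625) = 13.3691, a change of -3.0469.

-3.05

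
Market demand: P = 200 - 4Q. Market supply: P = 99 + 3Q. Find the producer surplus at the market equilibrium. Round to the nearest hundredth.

Equilibrium: 200 - 4Q = 99 + 3Q, so Q* = 14.4286 and P* = 142.2857.
PS is the area between P* and the supply curve from 0 to Q*: (1/2)(14.4286)(43.2857) = 312.2755.

312.28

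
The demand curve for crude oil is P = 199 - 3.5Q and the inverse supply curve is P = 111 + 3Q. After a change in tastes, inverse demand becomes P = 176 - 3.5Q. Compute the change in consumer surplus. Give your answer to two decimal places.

-145.76

Initial equilibrium: Q_0 = 13.5385, P_0 = 151.6154; CS_0 = (1/2)(13.5385)(47.3846) = 320.7574, PS_0 = (1/2)(13.5385)(40.6154) = 274.9349.
New equilibrium: 176 - 3.5Q = 111 + 3Q gives Q_1 = 10, P_1 = 141; CS_1 = 175, PS_1 = 150.
Change in consumer surplus = 175 - 320.7574 = -145.7574.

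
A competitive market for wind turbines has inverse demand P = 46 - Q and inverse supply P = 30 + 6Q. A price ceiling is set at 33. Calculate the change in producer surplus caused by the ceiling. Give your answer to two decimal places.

-14.92

Without the control, 46 - Q = 30 + 6Q so Q* = 2.2857 and P* = 43.7143.
At P = 33, sellers supply (33 - 30)/6 = 0.5 while buyers want more, so the quantity traded is 0.5 at price 33.
PS goes from (1/2)(2.2857)(13.7143) = 15.6735 to 0.75 (computed as (33 - 30)(0.5) - (1/2)(6)(0.5)^2), a change of -14.9235.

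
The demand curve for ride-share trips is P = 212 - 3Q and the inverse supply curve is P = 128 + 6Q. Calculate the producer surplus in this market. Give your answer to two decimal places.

261.33

Setting demand equal to supply, 84 = 9Q, so Q* = 9.3333 and P* = 184.
The supply curve's price intercept is 128, so PS = (1/2)(Q*)(P* - 128) = (1/2)(9.3333)(56) = 261.3333.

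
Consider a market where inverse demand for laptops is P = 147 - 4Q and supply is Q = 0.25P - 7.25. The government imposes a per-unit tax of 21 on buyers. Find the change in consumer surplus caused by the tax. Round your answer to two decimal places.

Rewriting supply in inverse form: P = 29 + 4Q.
Pre-tax equilibrium: 147 - 4Q = 29 + 4Q gives Q* = 14.75, P* = 88.
A tax on buyers shifts demand down by 21: (147 - 21) - 4Q = 29 + 4Q, so Q_t = 12.125. Buyers pay P_b = 98.5; sellers receive P_s = P_b - 21 = 77.5.
Consumers lose the trapezoid between P* and P_b out to Q_t plus the triangle from Q_t to Q*: change in CS = 294.0312 - 435.125 = -141.0938.

-141.09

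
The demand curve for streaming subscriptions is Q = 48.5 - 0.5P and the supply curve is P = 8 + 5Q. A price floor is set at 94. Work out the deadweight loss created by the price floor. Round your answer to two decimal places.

Rewriting demand in inverse form: P = 97 - 2Q.
Free-market equilibrium: 97 - 2Q = 8 + 5Q gives Q* = 12.7143, P* = 71.5714.
At P = 94, buyers demand (97 - 94)/2 = 1.5 while sellers would supply more, so the quantity traded is 1.5 at price 94.
The lost-trades triangle has base Q* - 1.5 = 11.2143 and height equal to the gap between the curves at Q = 1.5, which is 94 - 15.5 = 78.5. DWL = (1/2)(11.2143)(78.5) = 440.1607.

440.16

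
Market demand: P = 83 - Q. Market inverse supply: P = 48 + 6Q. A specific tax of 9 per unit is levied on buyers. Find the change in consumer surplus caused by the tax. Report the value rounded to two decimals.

Without the tax, 83 - Q = 48 + 6Q so Q* = 5 and P* = 78.
With the tax, buyers' net willingness to pay falls by 9: (83 - 9) - Q = 48 + 6Q, so Q_t = 3.7143. Buyers pay P_b = 79.2857; sellers receive P_s = P_b - 9 = 70.2857.
CS falls from (1/2)(5)(5) = 12.5 to (1/2)(3.7143)(3.7143) = 6.898, a change of -5.602.

-5.60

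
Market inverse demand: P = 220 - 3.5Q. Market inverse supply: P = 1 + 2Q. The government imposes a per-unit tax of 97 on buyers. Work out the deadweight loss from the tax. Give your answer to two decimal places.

Without the tax, 220 - 3.5Q = 1 + 2Q so Q* = 39.8182 and P* = 80.6364.
With the tax, buyers' net willingness to pay falls by 97: (220 - 97) - 3.5Q = 1 + 2Q, so Q_t = 22.1818. Buyers pay P_b = 142.3636; sellers receive P_s = P_b - 97 = 45.3636.
Deadweight loss is the triangle between the curves from Q_t to Q*: (1/2)(39.8182 - 22.1818)(97) = 855.3636.

855.36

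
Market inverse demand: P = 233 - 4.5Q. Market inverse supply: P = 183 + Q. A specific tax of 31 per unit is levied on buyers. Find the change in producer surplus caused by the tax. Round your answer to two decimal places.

-35.36

Without the tax, 233 - 4.5Q = 183 + Q so Q* = 9.0909 and P* = 192.0909.
A tax on buyers shifts demand down by 31: (233 - 31) - 4.5Q = 183 + Q, so Q_t = 3.4545. Buyers pay P_b = 217.4545; sellers receive P_s = P_b - 31 = 186.4545.
Producers lose the trapezoid between P_s and P* out to Q_t plus the triangle from Q_t to Q*: change in PS = 5.9669 - 41.3223 = -35.3554.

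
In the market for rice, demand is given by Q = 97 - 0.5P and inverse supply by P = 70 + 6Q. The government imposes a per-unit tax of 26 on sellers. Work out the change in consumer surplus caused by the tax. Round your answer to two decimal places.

Rewriting demand in inverse form: P = 194 - 2Q.
Without the tax, 194 - 2Q = 70 + 6Q so Q* = 15.5 and P* = 163.
A tax on sellers shifts supply up by 26: 194 - 2Q = 70 + 6Q + 26, so Q_t = 12.25. Buyers pay P_b = 169.5; sellers receive P_s = P_b - 26 = 143.5.
CS falls from (1/2)(15.5)(31) = 240.25 to (1/2)(12.25)(24.5) = 150.0625, a change of -90.1875.

-90.19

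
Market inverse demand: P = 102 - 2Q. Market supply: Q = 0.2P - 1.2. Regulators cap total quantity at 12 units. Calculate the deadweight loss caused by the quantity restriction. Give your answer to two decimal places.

Rewriting supply in inverse form: P = 6 + 5Q.
Without the quota, 102 - 2Q = 6 + 5Q gives Q* = 13.7143.
At Q = 12 the demand price is 102 - 2(12) = 78 and the supply price is 6 + 5(12) = 66.
Deadweight loss is the triangle between the curves from 12 to 13.7143: (1/2)(78 - 66)(13.7143 - 12) = 10.2857.

10.29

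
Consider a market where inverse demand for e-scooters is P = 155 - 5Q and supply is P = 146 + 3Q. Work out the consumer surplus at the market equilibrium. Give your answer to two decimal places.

3.16

Set 155 - 5Q = 146 + 3Q, which gives 9 = 8Q, so Q* = 1.125 and P* = 155 - 5(1.125) = 149.375.
The demand choke price is 155, so CS = (1/2)(Q*)(155 - P*) = (1/2)(1.125)(5.625) = 3.1641.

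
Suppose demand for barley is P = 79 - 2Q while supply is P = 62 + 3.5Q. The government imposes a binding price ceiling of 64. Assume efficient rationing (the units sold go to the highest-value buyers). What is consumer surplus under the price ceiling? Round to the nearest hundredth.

8.24

Without the control, 79 - 2Q = 62 + 3.5Q so Q* = 3.0909 and P* = 72.8182.
At P = 64, sellers supply (64 - 62)/3.5 = 0.5714 while buyers want more, so the quantity traded is 0.5714 at price 64.
The demand price at Q = 0.5714 is 77.8571. CS is the trapezoid between demand and 64 over [0, 0.5714]: (1/2)[(79 - 64) + (77.8571 - 64)](0.5714) = 8.2449.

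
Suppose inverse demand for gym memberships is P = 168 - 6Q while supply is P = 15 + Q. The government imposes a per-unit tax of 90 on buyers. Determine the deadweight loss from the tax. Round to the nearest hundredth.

Without the tax, 168 - 6Q = 15 + Q so Q* = 21.8571 and P* = 36.8571.
With the tax, buyers' net willingness to pay falls by 90: (168 - 90) - 6Q = 15 + Q, so Q_t = 9. Buyers pay P_b = 114; sellers receive P_s = P_b - 90 = 24.
Deadweight loss is the triangle between the curves from Q_t to Q*: (1/2)(21.8571 - 9)(90) = 578.5714.

578.57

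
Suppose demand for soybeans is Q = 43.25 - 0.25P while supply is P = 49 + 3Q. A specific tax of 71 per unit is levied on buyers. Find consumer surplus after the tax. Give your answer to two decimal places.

Rewriting demand in inverse form: P = 173 - 4Q.
Pre-tax equilibrium: 173 - 4Q = 49 + 3Q gives Q* = 17.7143, P* = 102.1429.
With the tax, buyers' net willingness to pay falls by 71: (173 - 71) - 4Q = 49 + 3Q, so Q_t = 7.5714. Buyers pay P_b = 142.7143; sellers receive P_s = P_b - 71 = 71.7143.
Consumer surplus is the triangle under demand above P_b: (1/2)(7.5714)(173 - 142.7143) = 114.6531.

114.65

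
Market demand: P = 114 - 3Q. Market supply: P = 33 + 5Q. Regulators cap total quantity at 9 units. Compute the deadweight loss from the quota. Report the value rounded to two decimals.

5.06

Unrestricted equilibrium: Q* = (114 - 33)/(3 + 5) = 10.125.
At Q = 9 the demand price is 114 - 3(9) = 87 and the supply price is 33 + 5(9) = 78.
DWL = (1/2)(gap between curves at 9) x (Q* - 9) = (1/2)(9)(1.125) = 5.0625.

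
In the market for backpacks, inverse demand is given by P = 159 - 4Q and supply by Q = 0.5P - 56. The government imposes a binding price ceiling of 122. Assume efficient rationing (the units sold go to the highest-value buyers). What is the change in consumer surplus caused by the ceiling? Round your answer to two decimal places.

12.28

Rewriting supply in inverse form: P = 112 + 2Q.
Without the control, 159 - 4Q = 112 + 2Q so Q* = 7.8333 and P* = 127.6667.
At the ceiling price 122, quantity supplied is (122 - 112)/2 = 5; supply is the short side, so Q = 5 trades at P = 122.
CS goes from (1/2)(7.8333)(31.3333) = 122.7222 to 135 (computed as (159 - 122)(5) - (1/2)(4)(5)^2), a change of 12.2778.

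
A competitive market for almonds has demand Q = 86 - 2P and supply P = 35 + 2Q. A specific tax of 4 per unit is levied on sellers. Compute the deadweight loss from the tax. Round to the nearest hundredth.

Rewriting demand in inverse form: P = 43 - 0.5Q.
Without the tax, 43 - 0.5Q = 35 + 2Q so Q* = 3.2 and P* = 41.4.
A tax on sellers shifts supply up by 4: 43 - 0.5Q = 35 + 2Q + 4, so Q_t = 1.6. Buyers pay P_b = 42.2; sellers receive P_s = P_b - 4 = 38.2.
Deadweight loss is the triangle between the curves from Q_t to Q*: (1/2)(3.2 - 1.6)(4) = 3.2.

3.20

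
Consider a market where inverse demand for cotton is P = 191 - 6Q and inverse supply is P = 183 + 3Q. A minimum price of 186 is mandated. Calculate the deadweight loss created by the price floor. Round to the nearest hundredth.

0.01

Without the control, 191 - 6Q = 183 + 3Q so Q* = 0.8889 and P* = 185.6667.
At the floor price 186, quantity demanded is (191 - 186)/6 = 0.8333; demand is the short side, so Q = 0.8333 trades at P = 186.
The lost-trades triangle has base Q* - 0.8333 = 0.0556 and height equal to the gap between the curves at Q = 0.8333, which is 186 - 185.5 = 0.5. DWL = (1/2)(0.0556)(0.5) = 0.0139.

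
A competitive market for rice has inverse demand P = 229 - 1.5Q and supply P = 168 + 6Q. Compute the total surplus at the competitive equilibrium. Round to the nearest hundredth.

248.07

Set 229 - 1.5Q = 168 + 6Q, which gives 61 = 7.5Q, so Q* = 8.1333 and P* = 229 - 1.5(8.1333) = 216.8.
CS = (1/2)(8.1333)(12.2) = 49.6133 and PS = (1/2)(8.1333)(48.8) = 198.4533, so total surplus = 248.0667.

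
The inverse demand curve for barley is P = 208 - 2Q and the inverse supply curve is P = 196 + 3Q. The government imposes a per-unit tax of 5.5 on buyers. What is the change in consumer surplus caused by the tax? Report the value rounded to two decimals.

Pre-tax equilibrium: 208 - 2Q = 196 + 3Q gives Q* = 2.4, P* = 203.2.
With the tax, buyers' net willingness to pay falls by 5.5: (208 - 5.5) - 2Q = 196 + 3Q, so Q_t = 1.3. Buyers pay P_b = 205.4; sellers receive P_s = P_b - 5.5 = 199.9.
Consumers lose the trapezoid between P* and P_b out to Q_t plus the triangle from Q_t to Q*: change in CS = 1.69 - 5.76 = -4.07.

-4.07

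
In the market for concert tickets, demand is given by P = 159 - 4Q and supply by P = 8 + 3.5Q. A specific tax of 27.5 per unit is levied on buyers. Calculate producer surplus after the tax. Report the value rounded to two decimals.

Without the tax, 159 - 4Q = 8 + 3.5Q so Q* = 20.1333 and P* = 78.4667.
A tax on buyers shifts demand down by 27.5: (159 - 27.5) - 4Q = 8 + 3.5Q, so Q_t = 16.4667. Buyers pay P_b = 93.1333; sellers receive P_s = P_b - 27.5 = 65.6333.
Producer surplus is the triangle above supply below P_s: (1/2)(16.4667)(65.6333 - 8) = 474.5144.

474.51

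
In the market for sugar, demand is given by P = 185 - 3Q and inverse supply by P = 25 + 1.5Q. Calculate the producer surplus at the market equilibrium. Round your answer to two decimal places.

Setting demand equal to supply, 160 = 4.5Q, so Q* = 35.5556 and P* = 78.3333.
PS is the area between P* and the supply curve from 0 to Q*: (1/2)(35.5556)(53.3333) = 948.1481.

948.15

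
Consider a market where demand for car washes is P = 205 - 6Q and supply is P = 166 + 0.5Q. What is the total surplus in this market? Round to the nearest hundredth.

117.00

Set 205 - 6Q = 166 + 0.5Q, which gives 39 = 6.5Q, so Q* = 6 and P* = 205 - 6(6) = 169.
CS = (1/2)(6)(36) = 108 and PS = (1/2)(6)(3) = 9, so total surplus = 117.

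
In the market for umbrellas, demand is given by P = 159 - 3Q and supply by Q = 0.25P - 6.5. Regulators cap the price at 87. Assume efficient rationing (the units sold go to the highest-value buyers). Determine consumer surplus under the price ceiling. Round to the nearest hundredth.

Rewriting supply in inverse form: P = 26 + 4Q.
Without the control, 159 - 3Q = 26 + 4Q so Q* = 19 and P* = 102.
At the ceiling price 87, quantity supplied is (87 - 26)/4 = 15.25; supply is the short side, so Q = 15.25 trades at P = 87.
The demand price at Q = 15.25 is 113.25. CS is the trapezoid between demand and 87 over [0, 15.25]: (1/2)[(159 - 87) + (113.25 - 87)](15.25) = 749.1562.

749.16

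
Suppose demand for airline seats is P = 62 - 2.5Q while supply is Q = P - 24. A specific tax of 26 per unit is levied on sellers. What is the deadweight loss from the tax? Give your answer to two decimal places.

Rewriting supply in inverse form: P = 24 + Q.
Without the tax, 62 - 2.5Q = 24 + Q so Q* = 10.8571 and P* = 34.8571.
With the tax, sellers need 26 more per unit: 62 - 2.5Q = 24 + Q + 26, so Q_t = 3.4286. Buyers pay P_b = 53.4286; sellers receive P_s = P_b - 26 = 27.4286.
Deadweight loss is the triangle between the curves from Q_t to Q*: (1/2)(10.8571 - 3.4286)(26) = 96.5714.

96.57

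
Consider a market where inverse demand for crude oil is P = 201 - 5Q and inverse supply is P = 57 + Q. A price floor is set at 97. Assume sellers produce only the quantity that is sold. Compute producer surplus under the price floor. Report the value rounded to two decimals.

Free-market equilibrium: 201 - 5Q = 57 + Q gives Q* = 24, P* = 81.
At P = 97, buyers demand (201 - 97)/5 = 20.8 while sellers would supply more, so the quantity traded is 20.8 at price 97.
The supply price at Q = 20.8 is 77.8. PS is the trapezoid between 97 and supply over [0, 20.8]: (1/2)[(97 - 57) + (97 - 77.8)](20.8) = 615.68.

615.68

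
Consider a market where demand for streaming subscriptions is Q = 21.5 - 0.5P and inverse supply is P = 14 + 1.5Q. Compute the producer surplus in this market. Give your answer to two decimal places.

51.49

Rewriting demand in inverse form: P = 43 - 2Q.
Equilibrium: 43 - 2Q = 14 + 1.5Q, so Q* = 8.2857 and P* = 26.4286.
Producer surplus is the triangle above supply below P*: (1/2)(8.2857)(26.4286 - 14) = (1/2)(8.2857)(12.4286) = 51.4898.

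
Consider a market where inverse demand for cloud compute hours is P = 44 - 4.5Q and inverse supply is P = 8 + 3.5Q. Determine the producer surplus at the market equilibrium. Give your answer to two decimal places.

Set 44 - 4.5Q = 8 + 3.5Q, which gives 36 = 8Q, so Q* = 4.5 and P* = 44 - 4.5(4.5) = 23.75.
The supply curve's price intercept is 8, so PS = (1/2)(Q*)(P* - 8) = (1/2)(4.5)(15.75) = 35.4375.

35.44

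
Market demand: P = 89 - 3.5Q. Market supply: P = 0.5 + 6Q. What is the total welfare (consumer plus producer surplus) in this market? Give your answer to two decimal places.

412.22

Equilibrium: 89 - 3.5Q = 0.5 + 6Q, so Q* = 9.3158 and P* = 56.3947.
Total surplus is the full triangle between the curves from 0 to Q*: (1/2)(9.3158)(89 - 0.5) = 412.2237.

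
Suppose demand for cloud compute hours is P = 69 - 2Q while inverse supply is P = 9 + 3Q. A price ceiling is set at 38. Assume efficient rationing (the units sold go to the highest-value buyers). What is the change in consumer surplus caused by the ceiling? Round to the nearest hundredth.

62.22

Free-market equilibrium: 69 - 2Q = 9 + 3Q gives Q* = 12, P* = 45.
At P = 38, sellers supply (38 - 9)/3 = 9.6667 while buyers want more, so the quantity traded is 9.6667 at price 38.
CS goes from (1/2)(12)(24) = 144 to 206.2222 (computed as (69 - 38)(9.6667) - (1/2)(2)(9.6667)^2), a change of 62.2222.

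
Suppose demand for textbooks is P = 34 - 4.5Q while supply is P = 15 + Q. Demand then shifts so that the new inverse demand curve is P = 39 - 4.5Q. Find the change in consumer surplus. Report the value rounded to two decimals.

15.99

Initial equilibrium: Q_0 = 3.4545, P_0 = 18.4545; CS_0 = (1/2)(3.4545)(15.5455) = 26.8512, PS_0 = (1/2)(3.4545)(3.4545) = 5.9669.
New equilibrium: 39 - 4.5Q = 15 + Q gives Q_1 = 4.3636, P_1 = 19.3636; CS_1 = 42.843, PS_1 = 9.5207.
Change in consumer surplus = 42.843 - 26.8512 = 15.9917.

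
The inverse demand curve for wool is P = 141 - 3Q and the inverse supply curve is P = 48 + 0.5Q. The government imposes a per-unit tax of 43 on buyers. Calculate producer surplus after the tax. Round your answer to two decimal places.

Pre-tax equilibrium: 141 - 3Q = 48 + 0.5Q gives Q* = 26.5714, P* = 61.2857.
With the tax, buyers' net willingness to pay falls by 43: (141 - 43) - 3Q = 48 + 0.5Q, so Q_t = 14.2857. Buyers pay P_b = 98.1429; sellers receive P_s = P_b - 43 = 55.1429.
PS = (1/2)(Q_t)(P_s - 48) = (1/2)(14.2857)(7.1429) = 51.0204.

51.02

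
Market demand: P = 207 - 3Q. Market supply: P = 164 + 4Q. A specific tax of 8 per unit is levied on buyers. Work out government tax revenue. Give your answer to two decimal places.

Pre-tax equilibrium: 207 - 3Q = 164 + 4Q gives Q* = 6.1429, P* = 188.5714.
With the tax, buyers' net willingness to pay falls by 8: (207 - 8) - 3Q = 164 + 4Q, so Q_t = 5. Buyers pay P_b = 192; sellers receive P_s = P_b - 8 = 184.
Tax revenue = t x Q_t = 8 x 5 = 40.

40.00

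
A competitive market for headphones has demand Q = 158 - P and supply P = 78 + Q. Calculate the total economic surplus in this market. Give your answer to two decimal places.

1600.00

Rewriting demand in inverse form: P = 158 - Q.
Set 158 - Q = 78 + Q, which gives 80 = 2Q, so Q* = 40 and P* = 158 - (40) = 118.
Total surplus is the full triangle between the curves from 0 to Q*: (1/2)(40)(158 - 78) = 1600.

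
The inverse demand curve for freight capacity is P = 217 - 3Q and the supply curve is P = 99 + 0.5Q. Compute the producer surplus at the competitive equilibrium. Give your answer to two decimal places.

Set 217 - 3Q = 99 + 0.5Q, which gives 118 = 3.5Q, so Q* = 33.7143 and P* = 217 - 3(33.7143) = 115.8571.
Producer surplus is the triangle above supply below P*: (1/2)(33.7143)(115.8571 - 99) = (1/2)(33.7143)(16.8571) = 284.1633.

284.16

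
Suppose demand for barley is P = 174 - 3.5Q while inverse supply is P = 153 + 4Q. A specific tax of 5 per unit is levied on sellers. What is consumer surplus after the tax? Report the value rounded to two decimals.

7.96

Pre-tax equilibrium: 174 - 3.5Q = 153 + 4Q gives Q* = 2.8, P* = 164.2.
With the tax, sellers need 5 more per unit: 174 - 3.5Q = 153 + 4Q + 5, so Q_t = 2.1333. Buyers pay P_b = 166.5333; sellers receive P_s = P_b - 5 = 161.5333.
Consumer surplus is the triangle under demand above P_b: (1/2)(2.1333)(174 - 166.5333) = 7.9644.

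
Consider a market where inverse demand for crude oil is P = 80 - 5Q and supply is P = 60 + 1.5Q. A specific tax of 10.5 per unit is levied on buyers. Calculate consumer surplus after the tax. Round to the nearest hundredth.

5.34

Pre-tax equilibrium: 80 - 5Q = 60 + 1.5Q gives Q* = 3.0769, P* = 64.6154.
A tax on buyers shifts demand down by 10.5: (80 - 10.5) - 5Q = 60 + 1.5Q, so Q_t = 1.4615. Buyers pay P_b = 72.6923; sellers receive P_s = P_b - 10.5 = 62.1923.
CS = (1/2)(Q_t)(80 - P_b) = (1/2)(1.4615)(7.3077) = 5.3402.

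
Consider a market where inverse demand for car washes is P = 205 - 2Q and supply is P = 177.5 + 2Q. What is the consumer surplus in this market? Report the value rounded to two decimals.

47.27

Set 205 - 2Q = 177.5 + 2Q, which gives 27.5 = 4Q, so Q* = 6.875 and P* = 205 - 2(6.875) = 191.25.
Consumer surplus is the triangle under demand above P*: (1/2)(6.875)(205 - 191.25) = (1/2)(6.875)(13.75) = 47.2656.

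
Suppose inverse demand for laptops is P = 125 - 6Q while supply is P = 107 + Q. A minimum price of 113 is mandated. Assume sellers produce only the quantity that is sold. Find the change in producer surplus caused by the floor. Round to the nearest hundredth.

6.69

Free-market equilibrium: 125 - 6Q = 107 + Q gives Q* = 2.5714, P* = 109.5714.
At P = 113, buyers demand (125 - 113)/6 = 2 while sellers would supply more, so the quantity traded is 2 at price 113.
PS goes from (1/2)(2.5714)(2.5714) = 3.3061 to 10 (computed as (113 - 107)(2) - (1/2)(1)(2)^2), a change of 6.6939.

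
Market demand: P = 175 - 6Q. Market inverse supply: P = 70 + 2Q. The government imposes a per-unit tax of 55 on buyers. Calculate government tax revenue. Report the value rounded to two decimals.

343.75

Without the tax, 175 - 6Q = 70 + 2Q so Q* = 13.125 and P* = 96.25.
With the tax, buyers' net willingness to pay falls by 55: (175 - 55) - 6Q = 70 + 2Q, so Q_t = 6.25. Buyers pay P_b = 137.5; sellers receive P_s = P_b - 55 = 82.5.
Tax revenue = t x Q_t = 55 x 6.25 = 343.75.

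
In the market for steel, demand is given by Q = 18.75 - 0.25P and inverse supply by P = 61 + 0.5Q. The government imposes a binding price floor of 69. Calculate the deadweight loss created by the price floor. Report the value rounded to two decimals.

5.84

Rewriting demand in inverse form: P = 75 - 4Q.
Without the control, 75 - 4Q = 61 + 0.5Q so Q* = 3.1111 and P* = 62.5556.
At the floor price 69, quantity demanded is (75 - 69)/4 = 1.5; demand is the short side, so Q = 1.5 trades at P = 69.
The lost-trades triangle has base Q* - 1.5 = 1.6111 and height equal to the gap between the curves at Q = 1.5, which is 69 - 61.75 = 7.25. DWL = (1/2)(1.6111)(7.25) = 5.8403.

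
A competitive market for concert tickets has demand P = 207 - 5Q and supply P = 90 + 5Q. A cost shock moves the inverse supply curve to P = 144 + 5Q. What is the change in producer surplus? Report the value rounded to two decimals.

-243.00

Initial equilibrium: Q_0 = 11.7, P_0 = 148.5; CS_0 = (1/2)(11.7)(58.5) = 342.225, PS_0 = (1/2)(11.7)(58.5) = 342.225.
New equilibrium: 207 - 5Q = 144 + 5Q gives Q_1 = 6.3, P_1 = 175.5; CS_1 = 99.225, PS_1 = 99.225.
Change in producer surplus = 99.225 - 342.225 = -243.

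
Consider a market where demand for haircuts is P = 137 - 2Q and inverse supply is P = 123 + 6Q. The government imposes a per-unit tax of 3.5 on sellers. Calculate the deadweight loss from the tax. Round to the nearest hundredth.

Pre-tax equilibrium: 137 - 2Q = 123 + 6Q gives Q* = 1.75, P* = 133.5.
With the tax, sellers need 3.5 more per unit: 137 - 2Q = 123 + 6Q + 3.5, so Q_t = 1.3125. Buyers pay P_b = 134.375; sellers receive P_s = P_b - 3.5 = 130.875.
The welfare triangle lost has base Q* - Q_t = 0.4375 and height t = 3.5, so DWL = (1/2)(0.4375)(3.5) = 0.7656.

0.77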